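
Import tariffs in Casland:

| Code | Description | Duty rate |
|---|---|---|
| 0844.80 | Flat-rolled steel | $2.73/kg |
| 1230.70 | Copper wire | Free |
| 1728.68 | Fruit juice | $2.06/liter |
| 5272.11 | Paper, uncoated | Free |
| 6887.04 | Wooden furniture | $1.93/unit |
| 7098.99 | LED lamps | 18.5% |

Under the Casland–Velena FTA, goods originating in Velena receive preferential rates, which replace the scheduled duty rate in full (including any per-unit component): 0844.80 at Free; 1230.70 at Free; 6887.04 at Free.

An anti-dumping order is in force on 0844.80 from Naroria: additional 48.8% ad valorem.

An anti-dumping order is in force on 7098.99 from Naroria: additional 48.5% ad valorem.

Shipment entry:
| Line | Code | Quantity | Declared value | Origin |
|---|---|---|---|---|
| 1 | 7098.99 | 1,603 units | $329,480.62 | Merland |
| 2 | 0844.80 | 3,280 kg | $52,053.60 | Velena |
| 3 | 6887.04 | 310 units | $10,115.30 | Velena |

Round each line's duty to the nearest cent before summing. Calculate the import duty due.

$60,953.91

Line 1 (7098.99, Merland, 1,603 units, $329,480.62):
Base rate for 7098.99 is 18.5%.
The additional-duty order on 7098.99 targets Naroria, not Merland; it does not apply.
Duty = $329,480.62 × 18.5% = $60,953.91.
Line 2 (0844.80, Velena, 3,280 kg, $52,053.60):
Base rate for 0844.80 is $2.73/kg.
Origin Velena qualifies under the Casland–Velena agreement and 0844.80 is covered: preferential rate Free applies instead.
The additional-duty order on 0844.80 targets Naroria, not Velena; it does not apply.
Duty = $52,053.60 × 0% = $0.00.
Line 3 (6887.04, Velena, 310 units, $10,115.30):
Base rate for 6887.04 is $1.93/unit.
Origin Velena qualifies under the Casland–Velena agreement and 6887.04 is covered: preferential rate Free applies instead.
Duty = $10,115.30 × 0% = $0.00.
Total = $60,953.91 + $0.00 + $0.00 = $60,953.91.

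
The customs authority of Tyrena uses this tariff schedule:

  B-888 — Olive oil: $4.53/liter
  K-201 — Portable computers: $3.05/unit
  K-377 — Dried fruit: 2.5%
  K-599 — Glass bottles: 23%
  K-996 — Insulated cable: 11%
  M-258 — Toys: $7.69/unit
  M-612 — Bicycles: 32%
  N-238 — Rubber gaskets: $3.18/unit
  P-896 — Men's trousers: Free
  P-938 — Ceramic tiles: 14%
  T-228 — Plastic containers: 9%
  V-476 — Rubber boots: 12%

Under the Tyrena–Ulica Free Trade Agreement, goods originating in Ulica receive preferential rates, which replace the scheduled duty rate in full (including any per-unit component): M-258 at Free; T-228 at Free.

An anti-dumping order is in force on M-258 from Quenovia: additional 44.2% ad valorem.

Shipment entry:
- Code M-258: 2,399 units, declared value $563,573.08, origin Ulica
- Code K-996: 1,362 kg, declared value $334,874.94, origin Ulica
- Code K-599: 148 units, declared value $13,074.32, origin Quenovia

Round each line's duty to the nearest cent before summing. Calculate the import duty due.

$39,843.33

Line 1 (M-258, Ulica, 2,399 units, $563,573.08):
Base rate for M-258 is $7.69/unit.
Origin Ulica qualifies under the Tyrena–Ulica agreement and M-258 is covered: preferential rate Free applies instead.
The additional-duty order on M-258 targets Quenovia, not Ulica; it does not apply.
Duty = $563,573.08 × 0% = $0.00.
Line 2 (K-996, Ulica, 1,362 kg, $334,874.94):
Base rate for K-996 is 11%.
Origin Ulica is the FTA partner but K-996 is not on the preference list; base rate stands.
Duty = $334,874.94 × 11% = $36,836.24.
Line 3 (K-599, Quenovia, 148 units, $13,074.32):
Base rate for K-599 is 23%.
Duty = $13,074.32 × 23% = $3,007.09.
Total = $0.00 + $36,836.24 + $3,007.09 = $39,843.33.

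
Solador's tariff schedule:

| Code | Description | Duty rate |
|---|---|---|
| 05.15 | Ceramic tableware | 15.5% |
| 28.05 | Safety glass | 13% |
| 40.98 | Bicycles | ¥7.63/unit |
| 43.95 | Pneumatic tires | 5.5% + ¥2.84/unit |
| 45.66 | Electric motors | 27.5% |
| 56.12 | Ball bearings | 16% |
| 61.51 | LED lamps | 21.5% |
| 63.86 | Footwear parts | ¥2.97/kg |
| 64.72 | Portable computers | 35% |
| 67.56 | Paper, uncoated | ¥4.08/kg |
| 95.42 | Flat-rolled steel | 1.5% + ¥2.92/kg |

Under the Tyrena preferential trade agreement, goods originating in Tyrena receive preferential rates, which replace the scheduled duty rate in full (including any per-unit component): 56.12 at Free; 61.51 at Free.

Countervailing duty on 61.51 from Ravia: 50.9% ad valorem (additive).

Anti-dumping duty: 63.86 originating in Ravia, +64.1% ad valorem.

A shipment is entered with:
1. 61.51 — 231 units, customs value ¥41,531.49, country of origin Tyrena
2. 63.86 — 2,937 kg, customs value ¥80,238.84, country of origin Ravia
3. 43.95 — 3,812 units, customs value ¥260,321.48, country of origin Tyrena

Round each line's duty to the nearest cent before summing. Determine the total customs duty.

¥85,299.75

Line 1 (61.51, Tyrena, 231 units, ¥41,531.49):
Base rate for 61.51 is 21.5%.
Origin Tyrena qualifies under the Solador–Tyrena agreement and 61.51 is covered: preferential rate Free applies instead.
The additional-duty order on 61.51 targets Ravia, not Tyrena; it does not apply.
Duty = ¥41,531.49 × 0% = ¥0.00.
Line 2 (63.86, Ravia, 2,937 kg, ¥80,238.84):
Base rate for 63.86 is ¥2.97/kg.
Additional duty on 63.86 from Ravia: +64.1% ad valorem. Applied ad valorem rate = 64.1%.
Duty = ¥80,238.84 × 64.1% + 2,937 × ¥2.97 = ¥60,155.99.
Line 3 (43.95, Tyrena, 3,812 units, ¥260,321.48):
Base rate for 43.95 is 5.5% + ¥2.84/unit.
Origin Tyrena is the FTA partner but 43.95 is not on the preference list; base rate stands.
Duty = ¥260,321.48 × 5.5% + 3,812 × ¥2.84 = ¥25,143.76.
Total = ¥0.00 + ¥60,155.99 + ¥25,143.76 = ¥85,299.75.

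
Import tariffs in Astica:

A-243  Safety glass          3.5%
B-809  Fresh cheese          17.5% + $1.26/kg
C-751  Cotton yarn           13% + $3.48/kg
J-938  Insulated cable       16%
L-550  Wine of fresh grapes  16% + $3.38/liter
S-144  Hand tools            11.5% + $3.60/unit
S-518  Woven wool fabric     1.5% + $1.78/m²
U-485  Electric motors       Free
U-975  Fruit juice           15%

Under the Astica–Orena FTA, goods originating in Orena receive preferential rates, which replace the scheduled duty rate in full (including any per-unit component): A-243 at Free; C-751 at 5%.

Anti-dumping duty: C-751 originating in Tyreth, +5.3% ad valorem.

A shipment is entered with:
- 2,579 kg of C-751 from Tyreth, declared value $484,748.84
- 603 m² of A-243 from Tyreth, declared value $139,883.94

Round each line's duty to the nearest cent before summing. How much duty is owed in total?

$102,579.90

Line 1 (C-751, Tyreth, 2,579 kg, $484,748.84):
Base rate for C-751 is 13% + $3.48/kg.
C-751 has an FTA preferential rate, but origin Tyreth is not Orena; base rate stands.
Additional duty on C-751 from Tyreth: +5.3%. Applied ad valorem rate: 13% + 5.3% = 18.3%.
Duty = $484,748.84 × 18.3% + 2,579 × $3.48 = $97,683.96.
Line 2 (A-243, Tyreth, 603 m², $139,883.94):
Base rate for A-243 is 3.5%.
A-243 has an FTA preferential rate, but origin Tyreth is not Orena; base rate stands.
Duty = $139,883.94 × 3.5% = $4,895.94.
Total = $97,683.96 + $4,895.94 = $102,579.90.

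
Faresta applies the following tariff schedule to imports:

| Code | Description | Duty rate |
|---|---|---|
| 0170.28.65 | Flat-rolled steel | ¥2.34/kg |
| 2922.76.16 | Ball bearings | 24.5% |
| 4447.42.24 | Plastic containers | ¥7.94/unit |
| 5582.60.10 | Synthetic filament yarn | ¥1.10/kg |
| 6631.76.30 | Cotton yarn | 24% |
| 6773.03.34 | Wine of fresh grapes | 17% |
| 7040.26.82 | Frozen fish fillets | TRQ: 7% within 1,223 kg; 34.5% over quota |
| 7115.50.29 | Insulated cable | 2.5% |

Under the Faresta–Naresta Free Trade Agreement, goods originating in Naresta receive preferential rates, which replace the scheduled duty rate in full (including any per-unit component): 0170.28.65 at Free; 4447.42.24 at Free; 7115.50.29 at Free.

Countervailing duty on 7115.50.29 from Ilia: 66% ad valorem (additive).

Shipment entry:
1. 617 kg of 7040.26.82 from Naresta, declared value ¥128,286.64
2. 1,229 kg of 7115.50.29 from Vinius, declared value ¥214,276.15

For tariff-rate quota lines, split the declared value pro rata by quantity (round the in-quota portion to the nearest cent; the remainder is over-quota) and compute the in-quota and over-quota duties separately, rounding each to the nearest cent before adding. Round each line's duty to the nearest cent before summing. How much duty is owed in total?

Line 1 (7040.26.82, Naresta, 617 kg, ¥128,286.64):
Code 7040.26.82 is under a tariff-rate quota (threshold 1,223 kg). Quantity 617 kg is within the quota, so the in-quota rate 7% applies to the full value.
Duty = ¥128,286.64 × 7% = ¥8,980.06.
Line 2 (7115.50.29, Vinius, 1,229 kg, ¥214,276.15):
Base rate for 7115.50.29 is 2.5%.
7115.50.29 has an FTA preferential rate, but origin Vinius is not Naresta; base rate stands.
The additional-duty order on 7115.50.29 targets Ilia, not Vinius; it does not apply.
Duty = ¥214,276.15 × 2.5% = ¥5,356.90.
Total = ¥8,980.06 + ¥5,356.90 = ¥14,336.96.

¥14,336.96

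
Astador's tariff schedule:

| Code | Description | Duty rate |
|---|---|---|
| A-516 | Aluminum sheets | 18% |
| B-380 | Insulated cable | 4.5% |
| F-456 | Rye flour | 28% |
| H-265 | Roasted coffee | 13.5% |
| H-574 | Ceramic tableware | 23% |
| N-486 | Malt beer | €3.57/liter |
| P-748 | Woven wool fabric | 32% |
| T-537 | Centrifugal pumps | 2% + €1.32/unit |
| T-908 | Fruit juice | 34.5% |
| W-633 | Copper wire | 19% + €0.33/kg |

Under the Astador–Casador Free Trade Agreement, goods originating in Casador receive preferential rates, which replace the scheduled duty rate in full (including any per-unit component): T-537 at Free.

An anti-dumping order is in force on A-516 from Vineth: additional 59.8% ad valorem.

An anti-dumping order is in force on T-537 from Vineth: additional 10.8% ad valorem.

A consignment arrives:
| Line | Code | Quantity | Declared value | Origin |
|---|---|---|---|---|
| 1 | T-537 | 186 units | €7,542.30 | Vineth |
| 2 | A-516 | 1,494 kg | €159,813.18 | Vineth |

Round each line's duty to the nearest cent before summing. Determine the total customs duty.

Line 1 (T-537, Vineth, 186 units, €7,542.30):
Base rate for T-537 is 2% + €1.32/unit.
T-537 has an FTA preferential rate, but origin Vineth is not Casador; base rate stands.
Additional duty on T-537 from Vineth: +10.8%. Applied ad valorem rate: 2% + 10.8% = 12.8%.
Duty = €7,542.30 × 12.8% + 186 × €1.32 = €1,210.93.
Line 2 (A-516, Vineth, 1,494 kg, €159,813.18):
Base rate for A-516 is 18%.
Additional duty on A-516 from Vineth: +59.8%. Applied ad valorem rate: 18% + 59.8% = 77.8%.
Duty = €159,813.18 × 77.8% = €124,334.65.
Total = €1,210.93 + €124,334.65 = €125,545.58.

€125,545.58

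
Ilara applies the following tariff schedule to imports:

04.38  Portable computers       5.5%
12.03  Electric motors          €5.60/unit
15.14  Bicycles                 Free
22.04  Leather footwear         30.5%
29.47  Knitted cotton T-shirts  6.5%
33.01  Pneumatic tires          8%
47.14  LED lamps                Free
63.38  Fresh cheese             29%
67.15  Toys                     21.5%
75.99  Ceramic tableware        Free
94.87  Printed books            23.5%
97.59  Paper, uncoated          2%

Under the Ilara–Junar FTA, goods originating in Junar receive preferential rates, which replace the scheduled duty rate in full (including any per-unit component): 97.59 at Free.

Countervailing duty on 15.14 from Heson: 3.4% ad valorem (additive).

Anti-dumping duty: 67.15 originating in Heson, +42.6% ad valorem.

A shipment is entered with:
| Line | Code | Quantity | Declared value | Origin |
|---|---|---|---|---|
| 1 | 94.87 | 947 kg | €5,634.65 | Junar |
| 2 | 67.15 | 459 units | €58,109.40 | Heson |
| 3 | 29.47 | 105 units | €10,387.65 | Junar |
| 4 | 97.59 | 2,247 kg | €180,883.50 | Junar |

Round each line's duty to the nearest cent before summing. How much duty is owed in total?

€39,247.47

Line 1 (94.87, Junar, 947 kg, €5,634.65):
Base rate for 94.87 is 23.5%.
Origin Junar is the FTA partner but 94.87 is not on the preference list; base rate stands.
Duty = €5,634.65 × 23.5% = €1,324.14.
Line 2 (67.15, Heson, 459 units, €58,109.40):
Base rate for 67.15 is 21.5%.
Additional duty on 67.15 from Heson: +42.6%. Applied ad valorem rate: 21.5% + 42.6% = 64.1%.
Duty = €58,109.40 × 64.1% = €37,248.13.
Line 3 (29.47, Junar, 105 units, €10,387.65):
Base rate for 29.47 is 6.5%.
Origin Junar is the FTA partner but 29.47 is not on the preference list; base rate stands.
Duty = €10,387.65 × 6.5% = €675.20.
Line 4 (97.59, Junar, 2,247 kg, €180,883.50):
Base rate for 97.59 is 2%.
Origin Junar qualifies under the Ilara–Junar agreement and 97.59 is covered: preferential rate Free applies instead.
Duty = €180,883.50 × 0% = €0.00.
Total = €1,324.14 + €37,248.13 + €675.20 + €0.00 = €39,247.47.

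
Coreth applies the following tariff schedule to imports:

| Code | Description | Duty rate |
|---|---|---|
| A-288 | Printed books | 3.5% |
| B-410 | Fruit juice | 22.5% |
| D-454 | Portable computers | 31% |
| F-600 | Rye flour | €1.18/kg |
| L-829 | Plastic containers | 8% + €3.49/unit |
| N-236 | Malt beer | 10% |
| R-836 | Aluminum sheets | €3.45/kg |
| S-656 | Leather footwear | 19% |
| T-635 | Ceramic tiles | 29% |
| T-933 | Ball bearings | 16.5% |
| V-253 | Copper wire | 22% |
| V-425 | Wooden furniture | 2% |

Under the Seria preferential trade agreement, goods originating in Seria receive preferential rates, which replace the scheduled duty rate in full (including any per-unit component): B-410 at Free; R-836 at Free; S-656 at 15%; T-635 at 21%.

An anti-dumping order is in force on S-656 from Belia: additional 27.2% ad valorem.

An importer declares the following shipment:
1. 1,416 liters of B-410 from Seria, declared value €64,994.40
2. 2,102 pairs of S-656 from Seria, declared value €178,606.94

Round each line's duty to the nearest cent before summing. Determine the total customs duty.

Line 1 (B-410, Seria, 1,416 liters, €64,994.40):
Base rate for B-410 is 22.5%.
Origin Seria qualifies under the Coreth–Seria agreement and B-410 is covered: preferential rate Free applies instead.
Duty = €64,994.40 × 0% = €0.00.
Line 2 (S-656, Seria, 2,102 pairs, €178,606.94):
Base rate for S-656 is 19%.
Origin Seria qualifies under the Coreth–Seria agreement and S-656 is covered: preferential rate 15% applies instead.
The additional-duty order on S-656 targets Belia, not Seria; it does not apply.
Duty = €178,606.94 × 15% = €26,791.04.
Total = €0.00 + €26,791.04 = €26,791.04.

€26,791.04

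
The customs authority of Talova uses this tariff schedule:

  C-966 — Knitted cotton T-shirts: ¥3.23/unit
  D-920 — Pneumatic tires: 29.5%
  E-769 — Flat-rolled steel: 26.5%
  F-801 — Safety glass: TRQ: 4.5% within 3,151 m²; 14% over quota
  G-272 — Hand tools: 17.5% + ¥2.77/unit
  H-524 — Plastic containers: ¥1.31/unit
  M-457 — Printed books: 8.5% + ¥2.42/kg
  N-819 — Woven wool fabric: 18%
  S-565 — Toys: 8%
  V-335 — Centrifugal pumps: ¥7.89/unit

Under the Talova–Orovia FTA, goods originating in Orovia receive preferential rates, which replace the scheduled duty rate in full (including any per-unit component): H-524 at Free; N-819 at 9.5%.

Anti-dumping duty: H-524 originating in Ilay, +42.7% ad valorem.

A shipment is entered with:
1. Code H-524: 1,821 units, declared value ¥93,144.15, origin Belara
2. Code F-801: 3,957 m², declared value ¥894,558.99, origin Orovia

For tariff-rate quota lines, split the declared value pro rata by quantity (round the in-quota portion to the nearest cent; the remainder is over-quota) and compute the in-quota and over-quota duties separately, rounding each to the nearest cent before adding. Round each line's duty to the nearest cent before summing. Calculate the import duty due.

Line 1 (H-524, Belara, 1,821 units, ¥93,144.15):
Base rate for H-524 is ¥1.31/unit.
H-524 has an FTA preferential rate, but origin Belara is not Orovia; base rate stands.
The additional-duty order on H-524 targets Ilay, not Belara; it does not apply.
Duty = 1,821 × ¥1.31 = ¥2,385.51.
Line 2 (F-801, Orovia, 3,957 m², ¥894,558.99):
Code F-801 is under a tariff-rate quota (threshold 3,151 m²). In-quota: 3,151 m² at 4.5%; over-quota: 806 m² at 14%.
Pro-rata value split: in-quota = ¥894,558.99 × 3,151/3,957 = ¥712,346.57; over-quota = ¥894,558.99 − ¥712,346.57 = ¥182,212.42.
In-quota duty = ¥712,346.57 × 4.5% = ¥32,055.60. Over-quota duty = ¥182,212.42 × 14% = ¥25,509.74.
Line duty = ¥32,055.60 + ¥25,509.74 = ¥57,565.34.
Total = ¥2,385.51 + ¥57,565.34 = ¥59,950.85.

¥59,950.85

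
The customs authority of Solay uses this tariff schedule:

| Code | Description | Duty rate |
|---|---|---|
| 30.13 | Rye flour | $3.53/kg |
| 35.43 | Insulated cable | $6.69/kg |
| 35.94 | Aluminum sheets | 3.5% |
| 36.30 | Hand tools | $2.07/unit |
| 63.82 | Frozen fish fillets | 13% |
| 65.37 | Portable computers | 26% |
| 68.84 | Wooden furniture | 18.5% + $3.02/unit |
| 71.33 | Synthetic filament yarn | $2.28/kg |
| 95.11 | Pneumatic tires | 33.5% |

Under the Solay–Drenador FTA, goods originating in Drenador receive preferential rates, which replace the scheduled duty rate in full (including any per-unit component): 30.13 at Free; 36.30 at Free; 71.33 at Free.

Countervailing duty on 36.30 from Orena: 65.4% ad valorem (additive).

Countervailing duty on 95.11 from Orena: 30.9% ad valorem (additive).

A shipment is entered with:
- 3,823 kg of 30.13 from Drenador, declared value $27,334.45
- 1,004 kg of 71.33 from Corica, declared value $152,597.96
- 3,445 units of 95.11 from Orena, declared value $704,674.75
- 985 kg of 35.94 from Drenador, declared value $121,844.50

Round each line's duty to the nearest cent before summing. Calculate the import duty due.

Line 1 (30.13, Drenador, 3,823 kg, $27,334.45):
Base rate for 30.13 is $3.53/kg.
Origin Drenador qualifies under the Solay–Drenador agreement and 30.13 is covered: preferential rate Free applies instead.
Duty = $27,334.45 × 0% = $0.00.
Line 2 (71.33, Corica, 1,004 kg, $152,597.96):
Base rate for 71.33 is $2.28/kg.
71.33 has an FTA preferential rate, but origin Corica is not Drenador; base rate stands.
Duty = 1,004 × $2.28 = $2,289.12.
Line 3 (95.11, Orena, 3,445 units, $704,674.75):
Base rate for 95.11 is 33.5%.
Additional duty on 95.11 from Orena: +30.9%. Applied ad valorem rate: 33.5% + 30.9% = 64.4%.
Duty = $704,674.75 × 64.4% = $453,810.54.
Line 4 (35.94, Drenador, 985 kg, $121,844.50):
Base rate for 35.94 is 3.5%.
Origin Drenador is the FTA partner but 35.94 is not on the preference list; base rate stands.
Duty = $121,844.50 × 3.5% = $4,264.56.
Total = $0.00 + $2,289.12 + $453,810.54 + $4,264.56 = $460,364.22.

$460,364.22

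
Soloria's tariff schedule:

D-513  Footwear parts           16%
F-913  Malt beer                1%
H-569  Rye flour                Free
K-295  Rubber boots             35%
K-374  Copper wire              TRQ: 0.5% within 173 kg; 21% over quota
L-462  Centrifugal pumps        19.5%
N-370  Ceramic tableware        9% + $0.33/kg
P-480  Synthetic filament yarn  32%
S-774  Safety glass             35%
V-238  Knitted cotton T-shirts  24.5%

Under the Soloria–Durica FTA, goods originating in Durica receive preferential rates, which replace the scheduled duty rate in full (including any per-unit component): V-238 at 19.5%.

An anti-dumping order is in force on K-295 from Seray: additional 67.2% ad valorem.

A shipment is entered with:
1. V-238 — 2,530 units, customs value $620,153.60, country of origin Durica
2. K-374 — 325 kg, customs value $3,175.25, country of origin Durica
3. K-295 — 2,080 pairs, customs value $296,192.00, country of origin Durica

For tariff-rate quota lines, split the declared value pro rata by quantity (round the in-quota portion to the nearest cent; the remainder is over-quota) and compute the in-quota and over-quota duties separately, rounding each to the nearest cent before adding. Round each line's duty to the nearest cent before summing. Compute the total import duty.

Line 1 (V-238, Durica, 2,530 units, $620,153.60):
Base rate for V-238 is 24.5%.
Origin Durica qualifies under the Soloria–Durica agreement and V-238 is covered: preferential rate 19.5% applies instead.
Duty = $620,153.60 × 19.5% = $120,929.95.
Line 2 (K-374, Durica, 325 kg, $3,175.25):
Code K-374 is under a tariff-rate quota (threshold 173 kg). In-quota: 173 kg at 0.5%; over-quota: 152 kg at 21%.
Pro-rata value split: in-quota = $3,175.25 × 173/325 = $1,690.21; over-quota = $3,175.25 − $1,690.21 = $1,485.04.
In-quota duty = $1,690.21 × 0.5% = $8.45. Over-quota duty = $1,485.04 × 21% = $311.86.
Line duty = $8.45 + $311.86 = $320.31.
Line 3 (K-295, Durica, 2,080 pairs, $296,192.00):
Base rate for K-295 is 35%.
Origin Durica is the FTA partner but K-295 is not on the preference list; base rate stands.
The additional-duty order on K-295 targets Seray, not Durica; it does not apply.
Duty = $296,192.00 × 35% = $103,667.20.
Total = $120,929.95 + $320.31 + $103,667.20 = $224,917.46.

$224,917.46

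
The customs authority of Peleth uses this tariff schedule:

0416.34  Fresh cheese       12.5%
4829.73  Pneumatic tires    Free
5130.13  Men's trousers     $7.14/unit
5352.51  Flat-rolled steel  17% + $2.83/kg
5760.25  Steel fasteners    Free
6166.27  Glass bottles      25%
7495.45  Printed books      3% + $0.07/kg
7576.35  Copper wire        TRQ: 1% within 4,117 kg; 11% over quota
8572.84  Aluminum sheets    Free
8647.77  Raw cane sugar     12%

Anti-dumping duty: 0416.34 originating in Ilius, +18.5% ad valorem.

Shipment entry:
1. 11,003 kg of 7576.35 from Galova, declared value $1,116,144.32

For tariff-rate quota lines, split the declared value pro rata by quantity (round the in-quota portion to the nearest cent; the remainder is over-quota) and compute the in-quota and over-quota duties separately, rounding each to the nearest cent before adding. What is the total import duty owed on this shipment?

$81,013.02

Line 1 (7576.35, Galova, 11,003 kg, $1,116,144.32):
Code 7576.35 is under a tariff-rate quota (threshold 4,117 kg). In-quota: 4,117 kg at 1%; over-quota: 6,886 kg at 11%.
Pro-rata value split: in-quota = $1,116,144.32 × 4,117/11,003 = $417,628.48; over-quota = $1,116,144.32 − $417,628.48 = $698,515.84.
In-quota duty = $417,628.48 × 1% = $4,176.28. Over-quota duty = $698,515.84 × 11% = $76,836.74.
Line duty = $4,176.28 + $76,836.74 = $81,013.02.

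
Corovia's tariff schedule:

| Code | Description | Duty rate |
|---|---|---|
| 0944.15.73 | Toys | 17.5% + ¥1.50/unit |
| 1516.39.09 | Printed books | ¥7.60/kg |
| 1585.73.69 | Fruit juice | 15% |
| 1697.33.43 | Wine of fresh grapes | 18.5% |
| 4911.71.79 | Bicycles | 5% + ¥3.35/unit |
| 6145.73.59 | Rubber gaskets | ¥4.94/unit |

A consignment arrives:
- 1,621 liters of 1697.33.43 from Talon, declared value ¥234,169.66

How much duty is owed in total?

Line 1 (1697.33.43, Talon, 1,621 liters, ¥234,169.66):
Base rate for 1697.33.43 is 18.5%.
Duty = ¥234,169.66 × 18.5% = ¥43,321.39.

¥43,321.39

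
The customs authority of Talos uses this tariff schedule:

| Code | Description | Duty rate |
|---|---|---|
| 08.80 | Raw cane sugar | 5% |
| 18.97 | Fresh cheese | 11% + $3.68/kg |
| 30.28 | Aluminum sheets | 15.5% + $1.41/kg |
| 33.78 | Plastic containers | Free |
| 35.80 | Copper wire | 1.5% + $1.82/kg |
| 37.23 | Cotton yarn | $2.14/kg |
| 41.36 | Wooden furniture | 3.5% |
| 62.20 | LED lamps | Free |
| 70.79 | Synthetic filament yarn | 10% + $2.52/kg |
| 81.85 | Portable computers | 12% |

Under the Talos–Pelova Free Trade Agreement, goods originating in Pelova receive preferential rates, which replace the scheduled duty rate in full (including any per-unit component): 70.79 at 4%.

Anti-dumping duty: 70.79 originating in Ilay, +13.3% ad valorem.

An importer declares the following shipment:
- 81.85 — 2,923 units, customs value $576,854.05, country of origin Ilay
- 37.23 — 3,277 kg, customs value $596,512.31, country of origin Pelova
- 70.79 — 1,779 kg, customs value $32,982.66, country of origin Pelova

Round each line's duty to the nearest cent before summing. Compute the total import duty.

$77,554.58

Line 1 (81.85, Ilay, 2,923 units, $576,854.05):
Base rate for 81.85 is 12%.
Duty = $576,854.05 × 12% = $69,222.49.
Line 2 (37.23, Pelova, 3,277 kg, $596,512.31):
Base rate for 37.23 is $2.14/kg.
Origin Pelova is the FTA partner but 37.23 is not on the preference list; base rate stands.
Duty = 3,277 × $2.14 = $7,012.78.
Line 3 (70.79, Pelova, 1,779 kg, $32,982.66):
Base rate for 70.79 is 10% + $2.52/kg.
Origin Pelova qualifies under the Talos–Pelova agreement and 70.79 is covered: preferential rate 4% applies instead.
The additional-duty order on 70.79 targets Ilay, not Pelova; it does not apply.
Duty = $32,982.66 × 4% = $1,319.31.
Total = $69,222.49 + $7,012.78 + $1,319.31 = $77,554.58.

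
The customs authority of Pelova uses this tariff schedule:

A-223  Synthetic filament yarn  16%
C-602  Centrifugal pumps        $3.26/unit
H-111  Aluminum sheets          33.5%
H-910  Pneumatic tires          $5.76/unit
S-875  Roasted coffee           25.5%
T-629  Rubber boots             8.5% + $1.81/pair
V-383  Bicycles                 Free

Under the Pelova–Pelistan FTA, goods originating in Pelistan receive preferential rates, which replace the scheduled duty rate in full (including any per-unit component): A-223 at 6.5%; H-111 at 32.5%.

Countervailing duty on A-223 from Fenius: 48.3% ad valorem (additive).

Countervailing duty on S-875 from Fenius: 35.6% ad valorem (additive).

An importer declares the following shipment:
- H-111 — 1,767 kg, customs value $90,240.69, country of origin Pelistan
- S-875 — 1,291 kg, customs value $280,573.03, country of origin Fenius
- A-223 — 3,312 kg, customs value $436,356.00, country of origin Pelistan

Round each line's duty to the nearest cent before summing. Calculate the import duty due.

$229,121.48

Line 1 (H-111, Pelistan, 1,767 kg, $90,240.69):
Base rate for H-111 is 33.5%.
Origin Pelistan qualifies under the Pelova–Pelistan agreement and H-111 is covered: preferential rate 32.5% applies instead.
Duty = $90,240.69 × 32.5% = $29,328.22.
Line 2 (S-875, Fenius, 1,291 kg, $280,573.03):
Base rate for S-875 is 25.5%.
Additional duty on S-875 from Fenius: +35.6%. Applied ad valorem rate: 25.5% + 35.6% = 61.1%.
Duty = $280,573.03 × 61.1% = $171,430.12.
Line 3 (A-223, Pelistan, 3,312 kg, $436,356.00):
Base rate for A-223 is 16%.
Origin Pelistan qualifies under the Pelova–Pelistan agreement and A-223 is covered: preferential rate 6.5% applies instead.
The additional-duty order on A-223 targets Fenius, not Pelistan; it does not apply.
Duty = $436,356.00 × 6.5% = $28,363.14.
Total = $29,328.22 + $171,430.12 + $28,363.14 = $229,121.48.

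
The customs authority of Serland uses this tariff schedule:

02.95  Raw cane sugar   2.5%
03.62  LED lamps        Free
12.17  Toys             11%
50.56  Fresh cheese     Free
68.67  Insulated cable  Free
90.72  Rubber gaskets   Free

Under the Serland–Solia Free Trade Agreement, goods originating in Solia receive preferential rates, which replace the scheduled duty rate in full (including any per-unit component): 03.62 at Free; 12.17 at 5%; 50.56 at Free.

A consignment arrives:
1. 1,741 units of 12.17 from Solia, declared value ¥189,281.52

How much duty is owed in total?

Line 1 (12.17, Solia, 1,741 units, ¥189,281.52):
Base rate for 12.17 is 11%.
Origin Solia qualifies under the Serland–Solia agreement and 12.17 is covered: preferential rate 5% applies instead.
Duty = ¥189,281.52 × 5% = ¥9,464.08.

¥9,464.08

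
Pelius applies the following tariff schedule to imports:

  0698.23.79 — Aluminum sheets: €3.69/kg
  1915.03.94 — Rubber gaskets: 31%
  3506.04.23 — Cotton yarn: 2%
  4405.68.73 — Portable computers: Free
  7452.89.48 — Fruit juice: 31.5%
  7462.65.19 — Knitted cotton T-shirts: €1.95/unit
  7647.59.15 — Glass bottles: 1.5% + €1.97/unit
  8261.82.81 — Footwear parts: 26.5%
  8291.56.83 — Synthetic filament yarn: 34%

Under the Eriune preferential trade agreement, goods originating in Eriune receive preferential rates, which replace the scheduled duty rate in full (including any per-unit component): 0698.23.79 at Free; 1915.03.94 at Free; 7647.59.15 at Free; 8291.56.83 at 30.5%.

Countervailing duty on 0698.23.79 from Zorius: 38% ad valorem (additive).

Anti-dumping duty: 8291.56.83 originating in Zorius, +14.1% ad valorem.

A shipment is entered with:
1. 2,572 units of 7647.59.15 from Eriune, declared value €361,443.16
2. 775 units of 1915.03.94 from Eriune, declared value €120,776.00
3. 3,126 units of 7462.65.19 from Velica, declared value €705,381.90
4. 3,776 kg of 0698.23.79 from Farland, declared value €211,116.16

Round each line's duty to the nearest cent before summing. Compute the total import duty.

€20,029.14

Line 1 (7647.59.15, Eriune, 2,572 units, €361,443.16):
Base rate for 7647.59.15 is 1.5% + €1.97/unit.
Origin Eriune qualifies under the Pelius–Eriune agreement and 7647.59.15 is covered: preferential rate Free applies instead.
Duty = €361,443.16 × 0% = €0.00.
Line 2 (1915.03.94, Eriune, 775 units, €120,776.00):
Base rate for 1915.03.94 is 31%.
Origin Eriune qualifies under the Pelius–Eriune agreement and 1915.03.94 is covered: preferential rate Free applies instead.
Duty = €120,776.00 × 0% = €0.00.
Line 3 (7462.65.19, Velica, 3,126 units, €705,381.90):
Base rate for 7462.65.19 is €1.95/unit.
Duty = 3,126 × €1.95 = €6,095.70.
Line 4 (0698.23.79, Farland, 3,776 kg, €211,116.16):
Base rate for 0698.23.79 is €3.69/kg.
0698.23.79 has an FTA preferential rate, but origin Farland is not Eriune; base rate stands.
The additional-duty order on 0698.23.79 targets Zorius, not Farland; it does not apply.
Duty = 3,776 × €3.69 = €13,933.44.
Total = €0.00 + €0.00 + €6,095.70 + €13,933.44 = €20,029.14.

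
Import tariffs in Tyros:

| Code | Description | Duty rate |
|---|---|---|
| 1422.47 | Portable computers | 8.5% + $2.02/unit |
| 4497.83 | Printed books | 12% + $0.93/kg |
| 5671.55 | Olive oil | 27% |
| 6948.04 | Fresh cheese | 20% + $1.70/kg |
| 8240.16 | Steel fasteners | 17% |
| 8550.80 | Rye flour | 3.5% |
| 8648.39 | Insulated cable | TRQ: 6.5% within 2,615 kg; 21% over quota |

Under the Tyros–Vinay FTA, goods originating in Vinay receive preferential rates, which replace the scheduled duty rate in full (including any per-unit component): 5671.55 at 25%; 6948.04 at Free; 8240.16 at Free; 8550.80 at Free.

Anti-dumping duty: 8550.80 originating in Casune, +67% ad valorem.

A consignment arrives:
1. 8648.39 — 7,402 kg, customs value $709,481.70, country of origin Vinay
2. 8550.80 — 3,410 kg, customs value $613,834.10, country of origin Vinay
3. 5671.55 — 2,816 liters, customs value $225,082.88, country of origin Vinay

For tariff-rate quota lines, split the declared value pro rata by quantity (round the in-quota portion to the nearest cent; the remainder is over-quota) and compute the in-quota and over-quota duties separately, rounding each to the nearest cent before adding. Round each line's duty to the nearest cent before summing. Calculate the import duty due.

$168,917.95

Line 1 (8648.39, Vinay, 7,402 kg, $709,481.70):
Code 8648.39 is under a tariff-rate quota (threshold 2,615 kg). In-quota: 2,615 kg at 6.5%; over-quota: 4,787 kg at 21%.
Pro-rata value split: in-quota = $709,481.70 × 2,615/7,402 = $250,647.75; over-quota = $709,481.70 − $250,647.75 = $458,833.95.
In-quota duty = $250,647.75 × 6.5% = $16,292.10. Over-quota duty = $458,833.95 × 21% = $96,355.13.
Line duty = $16,292.10 + $96,355.13 = $112,647.23.
Line 2 (8550.80, Vinay, 3,410 kg, $613,834.10):
Base rate for 8550.80 is 3.5%.
Origin Vinay qualifies under the Tyros–Vinay agreement and 8550.80 is covered: preferential rate Free applies instead.
The additional-duty order on 8550.80 targets Casune, not Vinay; it does not apply.
Duty = $613,834.10 × 0% = $0.00.
Line 3 (5671.55, Vinay, 2,816 liters, $225,082.88):
Base rate for 5671.55 is 27%.
Origin Vinay qualifies under the Tyros–Vinay agreement and 5671.55 is covered: preferential rate 25% applies instead.
Duty = $225,082.88 × 25% = $56,270.72.
Total = $112,647.23 + $0.00 + $56,270.72 = $168,917.95.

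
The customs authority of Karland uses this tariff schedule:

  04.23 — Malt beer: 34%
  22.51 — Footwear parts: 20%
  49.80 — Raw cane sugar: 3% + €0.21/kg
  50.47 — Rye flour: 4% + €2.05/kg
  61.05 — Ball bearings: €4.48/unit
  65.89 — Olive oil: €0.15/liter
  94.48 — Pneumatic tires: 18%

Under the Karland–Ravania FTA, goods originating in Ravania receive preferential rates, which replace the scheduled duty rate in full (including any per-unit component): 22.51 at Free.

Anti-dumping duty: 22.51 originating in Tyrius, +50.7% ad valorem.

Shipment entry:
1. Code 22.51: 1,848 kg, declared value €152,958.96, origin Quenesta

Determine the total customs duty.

€30,591.79

Line 1 (22.51, Quenesta, 1,848 kg, €152,958.96):
Base rate for 22.51 is 20%.
22.51 has an FTA preferential rate, but origin Quenesta is not Ravania; base rate stands.
The additional-duty order on 22.51 targets Tyrius, not Quenesta; it does not apply.
Duty = €152,958.96 × 20% = €30,591.79.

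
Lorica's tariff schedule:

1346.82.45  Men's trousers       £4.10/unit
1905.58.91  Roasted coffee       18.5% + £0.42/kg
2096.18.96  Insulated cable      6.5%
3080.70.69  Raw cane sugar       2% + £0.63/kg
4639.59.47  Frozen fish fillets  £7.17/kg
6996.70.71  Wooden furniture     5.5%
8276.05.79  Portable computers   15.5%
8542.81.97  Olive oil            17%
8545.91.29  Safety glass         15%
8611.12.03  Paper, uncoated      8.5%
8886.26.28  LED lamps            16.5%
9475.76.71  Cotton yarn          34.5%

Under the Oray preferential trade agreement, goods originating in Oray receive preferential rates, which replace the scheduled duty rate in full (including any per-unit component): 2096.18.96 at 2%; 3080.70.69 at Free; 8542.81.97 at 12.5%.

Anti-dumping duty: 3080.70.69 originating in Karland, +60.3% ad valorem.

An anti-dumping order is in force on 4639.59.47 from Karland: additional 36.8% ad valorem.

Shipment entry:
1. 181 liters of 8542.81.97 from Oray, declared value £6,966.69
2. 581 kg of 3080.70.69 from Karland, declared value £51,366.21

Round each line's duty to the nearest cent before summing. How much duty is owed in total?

£33,238.02

Line 1 (8542.81.97, Oray, 181 liters, £6,966.69):
Base rate for 8542.81.97 is 17%.
Origin Oray qualifies under the Lorica–Oray agreement and 8542.81.97 is covered: preferential rate 12.5% applies instead.
Duty = £6,966.69 × 12.5% = £870.84.
Line 2 (3080.70.69, Karland, 581 kg, £51,366.21):
Base rate for 3080.70.69 is 2% + £0.63/kg.
3080.70.69 has an FTA preferential rate, but origin Karland is not Oray; base rate stands.
Additional duty on 3080.70.69 from Karland: +60.3%. Applied ad valorem rate: 2% + 60.3% = 62.3%.
Duty = £51,366.21 × 62.3% + 581 × £0.63 = £32,367.18.
Total = £870.84 + £32,367.18 = £33,238.02.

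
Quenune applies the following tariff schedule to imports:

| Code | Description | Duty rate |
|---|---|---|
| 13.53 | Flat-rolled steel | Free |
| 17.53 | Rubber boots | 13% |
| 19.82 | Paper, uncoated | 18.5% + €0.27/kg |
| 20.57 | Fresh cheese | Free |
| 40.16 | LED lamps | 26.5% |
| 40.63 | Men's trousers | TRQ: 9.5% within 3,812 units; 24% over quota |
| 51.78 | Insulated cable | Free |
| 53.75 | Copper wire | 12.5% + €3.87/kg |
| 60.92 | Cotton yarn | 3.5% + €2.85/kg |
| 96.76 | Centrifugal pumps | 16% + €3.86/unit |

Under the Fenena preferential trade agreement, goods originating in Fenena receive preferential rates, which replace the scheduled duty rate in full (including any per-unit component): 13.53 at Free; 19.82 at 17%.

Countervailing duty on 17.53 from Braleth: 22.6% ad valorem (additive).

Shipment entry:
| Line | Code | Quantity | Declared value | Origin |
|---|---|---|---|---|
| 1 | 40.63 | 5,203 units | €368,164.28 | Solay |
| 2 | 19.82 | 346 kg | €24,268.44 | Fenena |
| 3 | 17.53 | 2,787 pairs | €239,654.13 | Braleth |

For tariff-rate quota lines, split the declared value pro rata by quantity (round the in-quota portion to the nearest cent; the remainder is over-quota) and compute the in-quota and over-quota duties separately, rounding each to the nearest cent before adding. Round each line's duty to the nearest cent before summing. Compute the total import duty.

€138,690.05

Line 1 (40.63, Solay, 5,203 units, €368,164.28):
Code 40.63 is under a tariff-rate quota (threshold 3,812 units). In-quota: 3,812 units at 9.5%; over-quota: 1,391 units at 24%.
Pro-rata value split: in-quota = €368,164.28 × 3,812/5,203 = €269,737.12; over-quota = €368,164.28 − €269,737.12 = €98,427.16.
In-quota duty = €269,737.12 × 9.5% = €25,625.03. Over-quota duty = €98,427.16 × 24% = €23,622.52.
Line duty = €25,625.03 + €23,622.52 = €49,247.55.
Line 2 (19.82, Fenena, 346 kg, €24,268.44):
Base rate for 19.82 is 18.5% + €0.27/kg.
Origin Fenena qualifies under the Quenune–Fenena agreement and 19.82 is covered: preferential rate 17% applies instead.
Duty = €24,268.44 × 17% = €4,125.63.
Line 3 (17.53, Braleth, 2,787 pairs, €239,654.13):
Base rate for 17.53 is 13%.
Additional duty on 17.53 from Braleth: +22.6%. Applied ad valorem rate: 13% + 22.6% = 35.6%.
Duty = €239,654.13 × 35.6% = €85,316.87.
Total = €49,247.55 + €4,125.63 + €85,316.87 = €138,690.05.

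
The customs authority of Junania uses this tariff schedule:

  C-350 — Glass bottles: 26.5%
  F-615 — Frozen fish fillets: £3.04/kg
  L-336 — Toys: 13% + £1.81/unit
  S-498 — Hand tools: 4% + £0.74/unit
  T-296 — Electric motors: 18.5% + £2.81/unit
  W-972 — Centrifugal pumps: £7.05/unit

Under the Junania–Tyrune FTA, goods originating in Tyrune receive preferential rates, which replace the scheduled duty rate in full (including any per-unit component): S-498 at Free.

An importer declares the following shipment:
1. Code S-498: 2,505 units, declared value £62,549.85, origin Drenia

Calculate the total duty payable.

£4,355.69

Line 1 (S-498, Drenia, 2,505 units, £62,549.85):
Base rate for S-498 is 4% + £0.74/unit.
S-498 has an FTA preferential rate, but origin Drenia is not Tyrune; base rate stands.
Duty = £62,549.85 × 4% + 2,505 × £0.74 = £4,355.69.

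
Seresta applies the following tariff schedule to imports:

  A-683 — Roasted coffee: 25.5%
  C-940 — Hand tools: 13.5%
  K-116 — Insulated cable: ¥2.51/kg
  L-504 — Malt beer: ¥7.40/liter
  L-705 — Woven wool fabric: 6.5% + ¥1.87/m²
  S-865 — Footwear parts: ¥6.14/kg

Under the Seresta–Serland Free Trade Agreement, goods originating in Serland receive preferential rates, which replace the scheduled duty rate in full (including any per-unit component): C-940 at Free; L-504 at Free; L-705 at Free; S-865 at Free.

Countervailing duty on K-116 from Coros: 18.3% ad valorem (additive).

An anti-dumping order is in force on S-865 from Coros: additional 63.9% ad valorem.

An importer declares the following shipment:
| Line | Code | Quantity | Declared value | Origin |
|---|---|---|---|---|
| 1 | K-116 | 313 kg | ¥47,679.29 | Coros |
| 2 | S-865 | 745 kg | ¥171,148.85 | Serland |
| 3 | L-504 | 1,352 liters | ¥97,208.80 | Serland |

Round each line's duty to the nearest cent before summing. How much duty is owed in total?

¥9,510.94

Line 1 (K-116, Coros, 313 kg, ¥47,679.29):
Base rate for K-116 is ¥2.51/kg.
Additional duty on K-116 from Coros: +18.3% ad valorem. Applied ad valorem rate = 18.3%.
Duty = ¥47,679.29 × 18.3% + 313 × ¥2.51 = ¥9,510.94.
Line 2 (S-865, Serland, 745 kg, ¥171,148.85):
Base rate for S-865 is ¥6.14/kg.
Origin Serland qualifies under the Seresta–Serland agreement and S-865 is covered: preferential rate Free applies instead.
The additional-duty order on S-865 targets Coros, not Serland; it does not apply.
Duty = ¥171,148.85 × 0% = ¥0.00.
Line 3 (L-504, Serland, 1,352 liters, ¥97,208.80):
Base rate for L-504 is ¥7.40/liter.
Origin Serland qualifies under the Seresta–Serland agreement and L-504 is covered: preferential rate Free applies instead.
Duty = ¥97,208.80 × 0% = ¥0.00.
Total = ¥9,510.94 + ¥0.00 + ¥0.00 = ¥9,510.94.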